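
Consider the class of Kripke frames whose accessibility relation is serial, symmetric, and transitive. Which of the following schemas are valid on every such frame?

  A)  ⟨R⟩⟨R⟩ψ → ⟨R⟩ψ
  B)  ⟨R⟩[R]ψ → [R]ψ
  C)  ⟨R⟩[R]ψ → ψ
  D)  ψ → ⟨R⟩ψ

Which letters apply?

A serial symmetric transitive relation is reflexive (take any v with uRv; symmetry gives vRu and transitivity gives uRu), hence an equivalence relation.
(A) ⟨R⟩⟨R⟩ψ → ⟨R⟩ψ is the dual of axiom 4; it is valid on a frame exactly when R is transitive. Every such R is transitive, so valid.
(B) ⟨R⟩[R]ψ → [R]ψ is the dual of axiom 5; it is valid on a frame exactly when R is euclidean. Every such R is euclidean, so valid.
(C) ⟨R⟩[R]ψ → ψ is the dual of axiom B; it is valid on a frame exactly when R is symmetric. Every such R is symmetric, so valid.
(D) ψ → ⟨R⟩ψ (the dual of axiom T) characterises the reflexive frames. Every such R is reflexive — valid.

A, B, C, D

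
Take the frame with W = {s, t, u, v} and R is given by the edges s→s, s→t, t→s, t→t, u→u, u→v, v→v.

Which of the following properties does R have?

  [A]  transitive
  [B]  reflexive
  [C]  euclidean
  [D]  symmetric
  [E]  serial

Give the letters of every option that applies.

(A) transitive: R is closed under composition.
(B) reflexive: each world relates to itself.
(C) not euclidean: u R v and u R u but not v R u.
(D) not symmetric: u R v but not v R u.
(E) serial: every world has an R-successor.

A, B, E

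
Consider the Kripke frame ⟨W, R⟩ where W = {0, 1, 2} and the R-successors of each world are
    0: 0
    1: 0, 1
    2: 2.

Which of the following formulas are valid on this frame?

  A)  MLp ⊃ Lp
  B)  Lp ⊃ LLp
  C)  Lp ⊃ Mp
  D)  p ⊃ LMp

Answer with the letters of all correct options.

R is not symmetric: 1 R 0 but not 0 R 1.
R is transitive: R is closed under composition.
R is not euclidean: 1 R 0 and 1 R 1 but not 0 R 1.
R is serial: every world has an R-successor.
(A) the dual of axiom 5: valid iff R is euclidean. R is not euclidean — not valid.
(B) Lp ⊃ LLp (axiom 4) characterises the transitive frames. R is transitive — valid.
(C) axiom D: valid iff R is serial. R is serial — valid.
(D) axiom B: valid iff R is symmetric. R is not symmetric — not valid.

B, C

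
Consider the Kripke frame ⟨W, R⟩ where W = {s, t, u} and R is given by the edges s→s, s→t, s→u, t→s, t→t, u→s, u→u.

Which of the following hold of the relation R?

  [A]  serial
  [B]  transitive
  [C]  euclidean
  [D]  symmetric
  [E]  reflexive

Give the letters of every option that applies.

A, D, E

(A) serial: every world has an R-successor.
(B) not transitive: t R s and s R u but not t R u.
(C) not euclidean: s R t and s R u but not t R u.
(D) symmetric: every R-edge is matched by its reverse.
(E) reflexive: each world relates to itself.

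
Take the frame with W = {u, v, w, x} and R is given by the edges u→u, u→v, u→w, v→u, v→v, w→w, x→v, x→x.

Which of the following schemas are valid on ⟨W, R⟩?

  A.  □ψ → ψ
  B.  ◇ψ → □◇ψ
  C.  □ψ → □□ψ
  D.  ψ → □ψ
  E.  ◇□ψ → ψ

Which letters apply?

R is reflexive: each world relates to itself.
R is not symmetric: u R w but not w R u.
R is not transitive: v R u and u R w but not v R w.
R is not euclidean: u R v and u R w but not v R w.
R is not a subset of the identity: u R v with u ≠ v.
(A) □ψ → ψ (axiom T) characterises the reflexive frames. R is reflexive — valid.
(B) ◇ψ → □◇ψ is axiom 5, which corresponds to the euclidean property. R is not euclidean — not valid.
(C) axiom 4: valid iff R is transitive. R is not transitive — not valid.
(D) ψ → □ψ (equivalent to ◇p→p) corresponds to R being a subset of the identity. Here R ⊄ identity, so not valid.
(E) ◇□ψ → ψ (the dual of axiom B) characterises the symmetric frames. R is not symmetric — not valid.

A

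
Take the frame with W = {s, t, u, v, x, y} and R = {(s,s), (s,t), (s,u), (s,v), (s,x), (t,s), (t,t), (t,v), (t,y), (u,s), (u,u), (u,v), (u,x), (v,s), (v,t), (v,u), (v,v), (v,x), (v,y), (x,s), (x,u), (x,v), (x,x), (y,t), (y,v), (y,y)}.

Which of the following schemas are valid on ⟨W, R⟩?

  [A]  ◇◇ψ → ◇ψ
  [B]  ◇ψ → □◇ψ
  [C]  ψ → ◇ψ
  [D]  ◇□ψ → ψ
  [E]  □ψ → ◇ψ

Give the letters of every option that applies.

C, D, E

R is reflexive: each world relates to itself.
R is symmetric: every R-edge is matched by its reverse.
R is not transitive: s R t and t R y but not s R y.
R is not euclidean: s R t and s R u but not t R u.
R is serial: every world has an R-successor.
(A) ◇◇ψ → ◇ψ is the dual of axiom 4, which corresponds to transitivity. R is not transitive — not valid.
(B) ◇ψ → □◇ψ (axiom 5) characterises the euclidean frames. R is not euclidean — not valid.
(C) ψ → ◇ψ is the dual of axiom T; it is valid on a frame exactly when R is reflexive. R is reflexive, so valid.
(D) the dual of axiom B: valid iff R is symmetric. R is symmetric — valid.
(E) □ψ → ◇ψ is axiom D, which corresponds to seriality. R is serial — valid.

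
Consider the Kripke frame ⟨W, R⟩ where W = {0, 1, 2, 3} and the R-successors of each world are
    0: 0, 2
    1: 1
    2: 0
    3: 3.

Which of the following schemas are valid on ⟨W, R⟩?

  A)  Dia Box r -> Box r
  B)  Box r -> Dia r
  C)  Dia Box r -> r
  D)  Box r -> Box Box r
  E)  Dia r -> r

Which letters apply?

R is symmetric: every R-edge is matched by its reverse.
R is not transitive: 2 R 0 and 0 R 2 but not 2 R 2.
R is not euclidean: 0 R 2 and 0 R 2 but not 2 R 2.
R is serial: every world has an R-successor.
R is not a subset of the identity: 0 R 2 with 0 ≠ 2.
(A) Dia Box r -> Box r is the dual of axiom 5; it is valid on a frame exactly when R is euclidean. R is not euclidean, so not valid.
(B) Box r -> Dia r is axiom D; it is valid on a frame exactly when R is serial. R is serial, so valid.
(C) Dia Box r -> r is the dual of axiom B; it is valid on a frame exactly when R is symmetric. R is symmetric, so valid.
(D) Box r -> Box Box r is axiom 4; it is valid on a frame exactly when R is transitive. R is not transitive, so not valid.
(E) Dia r -> r is valid only on frames where every R-edge is a self-loop. Here R ⊄ identity — not valid.

B, C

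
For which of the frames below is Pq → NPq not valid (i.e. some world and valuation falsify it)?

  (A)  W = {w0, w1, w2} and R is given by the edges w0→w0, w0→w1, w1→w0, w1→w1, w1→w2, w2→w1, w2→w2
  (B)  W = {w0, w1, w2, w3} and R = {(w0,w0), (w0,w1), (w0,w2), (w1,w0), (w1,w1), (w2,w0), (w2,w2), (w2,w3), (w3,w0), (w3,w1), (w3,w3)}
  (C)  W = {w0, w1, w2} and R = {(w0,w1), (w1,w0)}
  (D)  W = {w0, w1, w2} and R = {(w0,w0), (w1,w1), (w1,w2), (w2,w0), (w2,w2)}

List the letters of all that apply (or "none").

The schema Pq → NPq is axiom 5; it is valid on a frame iff R is euclidean.
(A) R is not euclidean (w1 R w0 and w1 R w2 but not w0 R w2), so the schema fails here.
(B) R is not euclidean (w0 R w1 and w0 R w2 but not w1 R w2), so the schema fails here.
(C) R is not euclidean (w0 R w1 and w0 R w1 but not w1 R w1), so the schema fails here.
(D) R is not euclidean (w1 R w2 and w1 R w1 but not w2 R w1), so the schema fails here.

A, B, C, D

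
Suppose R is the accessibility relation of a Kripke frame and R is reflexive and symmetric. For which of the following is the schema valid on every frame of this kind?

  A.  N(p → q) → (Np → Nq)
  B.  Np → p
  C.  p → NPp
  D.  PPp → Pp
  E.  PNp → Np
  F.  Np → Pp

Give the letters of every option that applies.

Reflexive relations are serial.
(A) this is just K, valid on every normal frame.
(B) Np → p (axiom T) characterises the reflexive frames. Every such R is reflexive — valid.
(C) p → NPp is axiom B; it is valid on a frame exactly when R is symmetric. Every such R is symmetric, so valid.
(D) PPp → Pp (the dual of axiom 4) characterises the transitive frames. Such an R need not be transitive — not valid.
(E) PNp → Np (the dual of axiom 5) characterises the euclidean frames. Such an R need not be euclidean — not valid.
(F) Np → Pp (axiom D) characterises the serial frames. Every such R is serial — valid.

A, B, C, F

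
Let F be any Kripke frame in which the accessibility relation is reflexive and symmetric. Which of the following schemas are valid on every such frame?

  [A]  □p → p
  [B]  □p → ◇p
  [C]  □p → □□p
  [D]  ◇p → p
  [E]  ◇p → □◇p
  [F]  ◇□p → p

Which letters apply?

A, B, F

Reflexive relations are serial.
(A) axiom T: valid iff R is reflexive. Every such R is reflexive — valid.
(B) □p → ◇p is axiom D, which corresponds to seriality. Every such R is serial — valid.
(C) □p → □□p is axiom 4, which corresponds to transitivity. Such an R need not be transitive — not valid.
(D) ◇p → p is the converse of T; it holds exactly when R ⊆ identity. Such an R need not be a subset of the identity — not valid.
(E) ◇p → □◇p is axiom 5, which corresponds to the euclidean property. Such an R need not be euclidean — not valid.
(F) the dual of axiom B: valid iff R is symmetric. Every such R is symmetric — valid.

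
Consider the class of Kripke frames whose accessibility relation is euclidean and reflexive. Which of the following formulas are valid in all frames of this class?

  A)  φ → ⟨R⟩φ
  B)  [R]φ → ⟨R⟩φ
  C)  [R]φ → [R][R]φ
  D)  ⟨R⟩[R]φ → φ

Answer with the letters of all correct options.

A, B, C, D

A reflexive euclidean relation is also symmetric (from wRw and wRv the euclidean condition gives vRw) and hence transitive; it is an equivalence relation.
(A) φ → ⟨R⟩φ (the dual of axiom T) characterises the reflexive frames. Every such R is reflexive — valid.
(B) axiom D: valid iff R is serial. Every such R is serial — valid.
(C) axiom 4: valid iff R is transitive. Every such R is transitive — valid.
(D) ⟨R⟩[R]φ → φ (the dual of axiom B) characterises the symmetric frames. Every such R is symmetric — valid.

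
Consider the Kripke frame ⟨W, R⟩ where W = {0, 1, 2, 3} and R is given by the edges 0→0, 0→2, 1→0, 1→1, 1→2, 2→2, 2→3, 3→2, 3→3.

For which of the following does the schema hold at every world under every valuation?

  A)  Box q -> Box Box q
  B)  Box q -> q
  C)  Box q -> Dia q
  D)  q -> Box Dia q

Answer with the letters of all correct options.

R is reflexive: each world relates to itself.
R is not symmetric: 0 R 2 but not 2 R 0.
R is not transitive: 0 R 2 and 2 R 3 but not 0 R 3.
R is serial: every world has an R-successor.
(A) Box q -> Box Box q is axiom 4, which corresponds to transitivity. R is not transitive — not valid.
(B) Box q -> q is axiom T; it is valid on a frame exactly when R is reflexive. R is reflexive, so valid.
(C) axiom D: valid iff R is serial. R is serial — valid.
(D) q -> Box Dia q is axiom B, which corresponds to symmetry. R is not symmetric — not valid.

B, C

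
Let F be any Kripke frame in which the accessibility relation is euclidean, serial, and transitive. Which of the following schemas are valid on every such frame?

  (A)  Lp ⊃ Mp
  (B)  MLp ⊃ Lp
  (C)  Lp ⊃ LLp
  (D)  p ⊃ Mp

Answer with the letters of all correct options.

A, B, C

(A) Lp ⊃ Mp (axiom D) characterises the serial frames. Every such R is serial — valid.
(B) MLp ⊃ Lp is the dual of axiom 5, which corresponds to the euclidean property. Every such R is euclidean — valid.
(C) Lp ⊃ LLp (axiom 4) characterises the transitive frames. Every such R is transitive — valid.
(D) p ⊃ Mp is the dual of axiom T, which corresponds to reflexivity. Such an R need not be reflexive — not valid.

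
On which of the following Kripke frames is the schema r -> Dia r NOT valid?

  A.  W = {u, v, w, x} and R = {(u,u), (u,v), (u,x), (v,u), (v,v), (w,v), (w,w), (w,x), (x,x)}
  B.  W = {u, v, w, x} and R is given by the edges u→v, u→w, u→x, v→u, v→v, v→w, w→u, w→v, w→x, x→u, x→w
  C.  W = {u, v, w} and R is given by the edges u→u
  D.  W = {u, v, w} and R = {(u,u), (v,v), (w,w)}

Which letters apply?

B, C

The schema r -> Dia r is the dual of axiom T; it is valid on a frame iff R is reflexive.
(A) R is reflexive (each world relates to itself), so the schema is valid here.
(B) R is not reflexive (not u R u), so the schema fails here.
(C) R is not reflexive (not v R v), so the schema fails here.
(D) R is reflexive (each world relates to itself), so the schema is valid here.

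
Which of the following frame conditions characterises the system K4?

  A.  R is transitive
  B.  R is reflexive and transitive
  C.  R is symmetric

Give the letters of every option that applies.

A

(A) K4 is sound and complete for exactly this class.
(B) this class determines S4, not K4.
(C) this class determines KB, not K4.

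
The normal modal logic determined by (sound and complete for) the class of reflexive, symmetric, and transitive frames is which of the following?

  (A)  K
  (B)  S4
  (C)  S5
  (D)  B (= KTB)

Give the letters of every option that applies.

C

(A) K is determined by the class of arbitrary frames.
(B) S4 is determined by the class of reflexive and transitive frames.
(C) S5 is determined by exactly this class.
(D) B (= KTB) is determined by the class of reflexive and symmetric frames.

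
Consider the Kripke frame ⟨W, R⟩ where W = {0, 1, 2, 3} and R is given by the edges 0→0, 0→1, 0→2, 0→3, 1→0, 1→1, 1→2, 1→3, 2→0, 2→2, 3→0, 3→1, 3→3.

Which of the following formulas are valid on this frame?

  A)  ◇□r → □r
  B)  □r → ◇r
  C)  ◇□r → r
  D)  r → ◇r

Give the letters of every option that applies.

R is reflexive: each world relates to itself.
R is not symmetric: 1 R 2 but not 2 R 1.
R is not euclidean: 0 R 2 and 0 R 1 but not 2 R 1.
R is serial: every world has an R-successor.
(A) ◇□r → □r (the dual of axiom 5) characterises the euclidean frames. R is not euclidean — not valid.
(B) □r → ◇r is axiom D; it is valid on a frame exactly when R is serial. R is serial, so valid.
(C) ◇□r → r is the dual of axiom B, which corresponds to symmetry. R is not symmetric — not valid.
(D) r → ◇r (the dual of axiom T) characterises the reflexive frames. R is reflexive — valid.

B, D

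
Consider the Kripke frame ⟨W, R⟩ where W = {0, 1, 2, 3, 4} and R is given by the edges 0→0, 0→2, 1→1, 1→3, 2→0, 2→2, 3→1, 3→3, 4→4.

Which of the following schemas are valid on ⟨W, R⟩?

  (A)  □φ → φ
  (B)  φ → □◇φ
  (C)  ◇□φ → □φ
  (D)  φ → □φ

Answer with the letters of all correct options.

R is reflexive: each world relates to itself.
R is symmetric: every R-edge is matched by its reverse.
R is euclidean: any two R-successors of the same world are R-related.
R is not a subset of the identity: 0 R 2 with 0 ≠ 2.
(A) □φ → φ (axiom T) characterises the reflexive frames. R is reflexive — valid.
(B) φ → □◇φ is axiom B; it is valid on a frame exactly when R is symmetric. R is symmetric, so valid.
(C) ◇□φ → □φ is the dual of axiom 5; it is valid on a frame exactly when R is euclidean. R is euclidean, so valid.
(D) φ → □φ is valid only on frames where every R-edge is a self-loop. Here R ⊄ identity — not valid.

A, B, C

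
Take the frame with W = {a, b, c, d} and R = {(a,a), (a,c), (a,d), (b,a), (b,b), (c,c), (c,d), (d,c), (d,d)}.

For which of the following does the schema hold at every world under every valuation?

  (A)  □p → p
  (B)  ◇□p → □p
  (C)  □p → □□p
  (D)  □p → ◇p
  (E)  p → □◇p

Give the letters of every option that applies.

A, D

R is reflexive: each world relates to itself.
R is not symmetric: a R c but not c R a.
R is not transitive: b R a and a R c but not b R c.
R is not euclidean: a R c and a R a but not c R a.
R is serial: every world has an R-successor.
(A) □p → p is axiom T; it is valid on a frame exactly when R is reflexive. R is reflexive, so valid.
(B) ◇□p → □p is the dual of axiom 5, which corresponds to the euclidean property. R is not euclidean — not valid.
(C) □p → □□p (axiom 4) characterises the transitive frames. R is not transitive — not valid.
(D) □p → ◇p (axiom D) characterises the serial frames. R is serial — valid.
(E) p → □◇p is axiom B, which corresponds to symmetry. R is not symmetric — not valid.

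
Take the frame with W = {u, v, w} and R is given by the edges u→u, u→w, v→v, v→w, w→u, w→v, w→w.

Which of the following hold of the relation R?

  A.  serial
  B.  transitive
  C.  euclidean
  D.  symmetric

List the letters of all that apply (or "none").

A, D

(A) serial: every world has an R-successor.
(B) not transitive: u R w and w R v but not u R v.
(C) not euclidean: w R u and w R v but not u R v.
(D) symmetric: every R-edge is matched by its reverse.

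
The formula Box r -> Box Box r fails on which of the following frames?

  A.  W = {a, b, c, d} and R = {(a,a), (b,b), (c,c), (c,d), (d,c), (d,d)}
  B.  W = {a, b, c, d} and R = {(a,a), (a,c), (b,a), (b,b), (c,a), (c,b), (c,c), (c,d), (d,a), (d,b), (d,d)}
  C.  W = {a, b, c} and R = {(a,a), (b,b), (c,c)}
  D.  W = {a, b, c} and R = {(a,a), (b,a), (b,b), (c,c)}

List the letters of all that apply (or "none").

The schema Box r -> Box Box r is axiom 4; it is valid on a frame iff R is transitive.
(A) R is transitive (R is closed under composition), so the schema is valid here.
(B) R is not transitive (a R c and c R b but not a R b), so the schema fails here.
(C) R is transitive (R is closed under composition), so the schema is valid here.
(D) R is transitive (R is closed under composition), so the schema is valid here.

B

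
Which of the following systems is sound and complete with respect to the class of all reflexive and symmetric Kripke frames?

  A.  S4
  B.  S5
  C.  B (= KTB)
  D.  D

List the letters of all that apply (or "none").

(A) S4 is determined by the class of reflexive and transitive frames.
(B) S5 is determined by the class of reflexive, symmetric, and transitive frames.
(C) B (= KTB) is determined by exactly this class.
(D) D is determined by the class of serial frames.

C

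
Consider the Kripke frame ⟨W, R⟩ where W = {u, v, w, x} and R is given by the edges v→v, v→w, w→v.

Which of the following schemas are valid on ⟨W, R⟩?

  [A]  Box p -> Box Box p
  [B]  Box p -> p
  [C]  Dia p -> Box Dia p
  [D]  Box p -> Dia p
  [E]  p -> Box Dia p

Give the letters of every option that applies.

E

R is not reflexive: not u R u.
R is symmetric: every R-edge is matched by its reverse.
R is not transitive: w R v and v R w but not w R w.
R is not euclidean: v R w and v R w but not w R w.
R is not serial: u has no R-successor.
(A) Box p -> Box Box p (axiom 4) characterises the transitive frames. R is not transitive — not valid.
(B) Box p -> p is axiom T; it is valid on a frame exactly when R is reflexive. R is not reflexive, so not valid.
(C) Dia p -> Box Dia p is axiom 5; it is valid on a frame exactly when R is euclidean. R is not euclidean, so not valid.
(D) Box p -> Dia p (axiom D) characterises the serial frames. R is not serial — not valid.
(E) p -> Box Dia p (axiom B) characterises the symmetric frames. R is symmetric — valid.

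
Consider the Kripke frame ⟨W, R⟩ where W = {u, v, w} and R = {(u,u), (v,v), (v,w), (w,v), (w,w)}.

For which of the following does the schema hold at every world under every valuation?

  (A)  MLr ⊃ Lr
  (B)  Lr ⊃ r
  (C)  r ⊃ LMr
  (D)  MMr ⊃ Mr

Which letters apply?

R is reflexive: each world relates to itself.
R is symmetric: every R-edge is matched by its reverse.
R is transitive: R is closed under composition.
R is euclidean: any two R-successors of the same world are R-related.
(A) MLr ⊃ Lr is the dual of axiom 5, which corresponds to the euclidean property. R is euclidean — valid.
(B) axiom T: valid iff R is reflexive. R is reflexive — valid.
(C) r ⊃ LMr (axiom B) characterises the symmetric frames. R is symmetric — valid.
(D) MMr ⊃ Mr (the dual of axiom 4) characterises the transitive frames. R is transitive — valid.

A, B, C, D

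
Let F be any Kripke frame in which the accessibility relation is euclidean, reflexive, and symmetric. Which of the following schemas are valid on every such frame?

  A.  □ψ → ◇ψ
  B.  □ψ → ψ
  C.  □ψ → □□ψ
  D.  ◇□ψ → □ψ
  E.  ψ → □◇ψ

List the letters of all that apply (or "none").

A, B, C, D, E

A relation that is euclidean, reflexive, and symmetric is also serial and transitive.
(A) □ψ → ◇ψ is axiom D, which corresponds to seriality. Every such R is serial — valid.
(B) □ψ → ψ is axiom T; it is valid on a frame exactly when R is reflexive. Every such R is reflexive, so valid.
(C) □ψ → □□ψ (axiom 4) characterises the transitive frames. Every such R is transitive — valid.
(D) ◇□ψ → □ψ is the dual of axiom 5, which corresponds to the euclidean property. Every such R is euclidean — valid.
(E) axiom B: valid iff R is symmetric. Every such R is symmetric — valid.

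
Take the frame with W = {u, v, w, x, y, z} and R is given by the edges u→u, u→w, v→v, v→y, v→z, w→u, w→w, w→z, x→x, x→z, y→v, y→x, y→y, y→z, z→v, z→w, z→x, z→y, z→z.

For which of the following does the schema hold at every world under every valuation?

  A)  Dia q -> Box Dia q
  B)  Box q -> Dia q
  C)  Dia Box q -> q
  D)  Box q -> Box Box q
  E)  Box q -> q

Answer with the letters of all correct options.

R is reflexive: each world relates to itself.
R is not symmetric: y R x but not x R y.
R is not transitive: u R w and w R z but not u R z.
R is not euclidean: w R u and w R z but not u R z.
R is serial: every world has an R-successor.
(A) Dia q -> Box Dia q is axiom 5, which corresponds to the euclidean property. R is not euclidean — not valid.
(B) Box q -> Dia q is axiom D; it is valid on a frame exactly when R is serial. R is serial, so valid.
(C) the dual of axiom B: valid iff R is symmetric. R is not symmetric — not valid.
(D) axiom 4: valid iff R is transitive. R is not transitive — not valid.
(E) Box q -> q (axiom T) characterises the reflexive frames. R is reflexive — valid.

B, E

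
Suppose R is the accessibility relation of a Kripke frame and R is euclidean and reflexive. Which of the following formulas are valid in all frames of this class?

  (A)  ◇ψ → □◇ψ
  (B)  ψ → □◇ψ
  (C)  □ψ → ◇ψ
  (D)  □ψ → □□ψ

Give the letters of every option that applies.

A reflexive euclidean relation is also symmetric (from wRw and wRv the euclidean condition gives vRw) and hence transitive; it is an equivalence relation.
(A) ◇ψ → □◇ψ (axiom 5) characterises the euclidean frames. Every such R is euclidean — valid.
(B) ψ → □◇ψ is axiom B, which corresponds to symmetry. Every such R is symmetric — valid.
(C) □ψ → ◇ψ is axiom D; it is valid on a frame exactly when R is serial. Every such R is serial, so valid.
(D) axiom 4: valid iff R is transitive. Every such R is transitive — valid.

A, B, C, D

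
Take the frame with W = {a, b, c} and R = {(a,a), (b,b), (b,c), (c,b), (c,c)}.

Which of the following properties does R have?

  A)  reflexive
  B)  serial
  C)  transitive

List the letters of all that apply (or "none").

A, B, C

(A) reflexive: each world relates to itself.
(B) serial: every world has an R-successor.
(C) transitive: R is closed under composition.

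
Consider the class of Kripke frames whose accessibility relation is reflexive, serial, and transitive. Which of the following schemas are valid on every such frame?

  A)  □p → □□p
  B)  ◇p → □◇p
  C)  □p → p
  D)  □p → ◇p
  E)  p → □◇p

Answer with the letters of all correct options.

(A) □p → □□p is axiom 4, which corresponds to transitivity. Every such R is transitive — valid.
(B) ◇p → □◇p is axiom 5; it is valid on a frame exactly when R is euclidean. Such an R need not be euclidean, so not valid.
(C) □p → p is axiom T; it is valid on a frame exactly when R is reflexive. Every such R is reflexive, so valid.
(D) □p → ◇p is axiom D, which corresponds to seriality. Every such R is serial — valid.
(E) p → □◇p (axiom B) characterises the symmetric frames. Such an R need not be symmetric — not valid.

A, C, D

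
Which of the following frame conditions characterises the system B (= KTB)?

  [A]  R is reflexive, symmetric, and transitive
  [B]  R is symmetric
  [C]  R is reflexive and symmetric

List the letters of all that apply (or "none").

C

(A) this class determines S5, not B (= KTB).
(B) this class determines KB, not B (= KTB).
(C) B (= KTB) is sound and complete for exactly this class.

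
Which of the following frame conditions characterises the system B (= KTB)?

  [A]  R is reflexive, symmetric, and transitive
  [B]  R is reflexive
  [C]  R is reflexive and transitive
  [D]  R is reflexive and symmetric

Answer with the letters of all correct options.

(A) this class determines S5, not B (= KTB).
(B) this class determines T (= KT), not B (= KTB).
(C) this class determines S4, not B (= KTB).
(D) B (= KTB) is sound and complete for exactly this class.

D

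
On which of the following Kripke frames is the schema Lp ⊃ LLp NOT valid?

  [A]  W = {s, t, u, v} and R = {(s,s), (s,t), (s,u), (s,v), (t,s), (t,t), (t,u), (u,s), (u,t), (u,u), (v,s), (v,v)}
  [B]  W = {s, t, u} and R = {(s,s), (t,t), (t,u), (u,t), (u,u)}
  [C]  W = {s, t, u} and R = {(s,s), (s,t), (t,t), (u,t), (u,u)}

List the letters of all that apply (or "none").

A

The schema Lp ⊃ LLp is axiom 4; it is valid on a frame iff R is transitive.
(A) R is not transitive (t R s and s R v but not t R v), so the schema fails here.
(B) R is transitive (R is closed under composition), so the schema is valid here.
(C) R is transitive (R is closed under composition), so the schema is valid here.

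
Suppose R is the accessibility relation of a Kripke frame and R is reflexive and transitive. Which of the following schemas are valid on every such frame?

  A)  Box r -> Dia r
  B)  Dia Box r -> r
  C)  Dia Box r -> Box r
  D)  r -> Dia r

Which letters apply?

A, D

Reflexive relations are serial.
(A) axiom D: valid iff R is serial. Every such R is serial — valid.
(B) Dia Box r -> r is the dual of axiom B; it is valid on a frame exactly when R is symmetric. Such an R need not be symmetric, so not valid.
(C) the dual of axiom 5: valid iff R is euclidean. Such an R need not be euclidean — not valid.
(D) the dual of axiom T: valid iff R is reflexive. Every such R is reflexive — valid.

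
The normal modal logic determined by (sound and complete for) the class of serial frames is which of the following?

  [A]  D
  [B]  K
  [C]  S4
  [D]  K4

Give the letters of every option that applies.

A

(A) D is determined by exactly this class.
(B) K is determined by the class of arbitrary frames.
(C) S4 is determined by the class of reflexive and transitive frames.
(D) K4 is determined by the class of transitive frames.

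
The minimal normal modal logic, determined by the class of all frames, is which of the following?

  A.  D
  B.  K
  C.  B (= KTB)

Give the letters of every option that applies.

(A) D is determined by the class of serial frames.
(B) K is determined by exactly this class.
(C) B (= KTB) is determined by the class of reflexive and symmetric frames.

B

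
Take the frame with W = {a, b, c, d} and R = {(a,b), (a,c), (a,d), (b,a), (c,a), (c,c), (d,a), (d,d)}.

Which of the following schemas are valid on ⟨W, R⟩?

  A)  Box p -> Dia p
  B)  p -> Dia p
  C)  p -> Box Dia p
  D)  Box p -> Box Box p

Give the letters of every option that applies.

R is not reflexive: not a R a.
R is symmetric: every R-edge is matched by its reverse.
R is not transitive: a R b and b R a but not a R a.
R is serial: every world has an R-successor.
(A) Box p -> Dia p is axiom D, which corresponds to seriality. R is serial — valid.
(B) p -> Dia p (the dual of axiom T) characterises the reflexive frames. R is not reflexive — not valid.
(C) p -> Box Dia p (axiom B) characterises the symmetric frames. R is symmetric — valid.
(D) Box p -> Box Box p is axiom 4; it is valid on a frame exactly when R is transitive. R is not transitive, so not valid.

A, C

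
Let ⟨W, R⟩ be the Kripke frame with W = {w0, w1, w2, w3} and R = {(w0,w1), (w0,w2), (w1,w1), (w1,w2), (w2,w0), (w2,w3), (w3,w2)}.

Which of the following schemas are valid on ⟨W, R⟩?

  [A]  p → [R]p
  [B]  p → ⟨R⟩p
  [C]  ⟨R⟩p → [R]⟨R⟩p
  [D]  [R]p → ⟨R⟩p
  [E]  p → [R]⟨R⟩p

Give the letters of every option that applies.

R is not reflexive: not w0 R w0.
R is not symmetric: w0 R w1 but not w1 R w0.
R is not euclidean: w0 R w2 and w0 R w1 but not w2 R w1.
R is serial: every world has an R-successor.
R is not a subset of the identity: w0 R w1 with w0 ≠ w1.
(A) p → [R]p is valid only on frames where every R-edge is a self-loop. Here R ⊄ identity — not valid.
(B) p → ⟨R⟩p (the dual of axiom T) characterises the reflexive frames. R is not reflexive — not valid.
(C) ⟨R⟩p → [R]⟨R⟩p is axiom 5, which corresponds to the euclidean property. R is not euclidean — not valid.
(D) [R]p → ⟨R⟩p is axiom D, which corresponds to seriality. R is serial — valid.
(E) p → [R]⟨R⟩p is axiom B; it is valid on a frame exactly when R is symmetric. R is not symmetric, so not valid.

D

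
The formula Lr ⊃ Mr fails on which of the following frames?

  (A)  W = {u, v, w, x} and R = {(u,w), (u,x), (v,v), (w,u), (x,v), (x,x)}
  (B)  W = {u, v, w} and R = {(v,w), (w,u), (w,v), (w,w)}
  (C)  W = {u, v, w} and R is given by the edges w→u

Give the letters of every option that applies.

The schema Lr ⊃ Mr is axiom D; it is valid on a frame iff R is serial.
(A) R is serial (every world has an R-successor), so the schema is valid here.
(B) R is not serial (u has no R-successor), so the schema fails here.
(C) R is not serial (u has no R-successor), so the schema fails here.

B, C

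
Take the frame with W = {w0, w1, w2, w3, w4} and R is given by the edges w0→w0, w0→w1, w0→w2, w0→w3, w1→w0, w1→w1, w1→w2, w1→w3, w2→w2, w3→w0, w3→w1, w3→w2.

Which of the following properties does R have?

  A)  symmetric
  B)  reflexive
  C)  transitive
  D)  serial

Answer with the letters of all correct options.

none

(A) not symmetric: w0 R w2 but not w2 R w0.
(B) not reflexive: not w3 R w3.
(C) not transitive: w3 R w0 and w0 R w3 but not w3 R w3.
(D) not serial: w4 has no R-successor.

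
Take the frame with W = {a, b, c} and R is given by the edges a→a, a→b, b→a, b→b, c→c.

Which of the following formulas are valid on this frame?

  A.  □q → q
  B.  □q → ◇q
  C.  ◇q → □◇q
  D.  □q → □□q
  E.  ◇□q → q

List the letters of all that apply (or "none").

R is reflexive: each world relates to itself.
R is symmetric: every R-edge is matched by its reverse.
R is transitive: R is closed under composition.
R is euclidean: any two R-successors of the same world are R-related.
R is serial: every world has an R-successor.
(A) axiom T: valid iff R is reflexive. R is reflexive — valid.
(B) □q → ◇q (axiom D) characterises the serial frames. R is serial — valid.
(C) ◇q → □◇q is axiom 5, which corresponds to the euclidean property. R is euclidean — valid.
(D) □q → □□q (axiom 4) characterises the transitive frames. R is transitive — valid.
(E) the dual of axiom B: valid iff R is symmetric. R is symmetric — valid.

A, B, C, D, E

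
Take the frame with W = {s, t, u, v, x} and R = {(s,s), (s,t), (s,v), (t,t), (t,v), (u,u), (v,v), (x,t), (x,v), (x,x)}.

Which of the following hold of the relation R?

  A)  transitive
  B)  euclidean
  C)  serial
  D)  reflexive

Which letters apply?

(A) transitive: R is closed under composition.
(B) not euclidean: s R t and s R s but not t R s.
(C) serial: every world has an R-successor.
(D) reflexive: each world relates to itself.

A, C, D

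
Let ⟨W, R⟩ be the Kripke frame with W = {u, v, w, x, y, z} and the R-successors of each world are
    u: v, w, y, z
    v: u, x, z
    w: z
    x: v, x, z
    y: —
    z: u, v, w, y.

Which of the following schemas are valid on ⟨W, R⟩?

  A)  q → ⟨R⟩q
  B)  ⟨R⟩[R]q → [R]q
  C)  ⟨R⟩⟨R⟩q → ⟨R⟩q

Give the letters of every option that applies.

none

R is not reflexive: not u R u.
R is not transitive: u R v and v R u but not u R u.
R is not euclidean: u R v and u R w but not v R w.
(A) the dual of axiom T: valid iff R is reflexive. R is not reflexive — not valid.
(B) ⟨R⟩[R]q → [R]q is the dual of axiom 5; it is valid on a frame exactly when R is euclidean. R is not euclidean, so not valid.
(C) ⟨R⟩⟨R⟩q → ⟨R⟩q is the dual of axiom 4; it is valid on a frame exactly when R is transitive. R is not transitive, so not valid.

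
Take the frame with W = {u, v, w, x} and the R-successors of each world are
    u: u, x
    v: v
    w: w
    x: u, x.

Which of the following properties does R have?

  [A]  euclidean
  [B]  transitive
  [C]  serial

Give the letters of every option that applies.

A, B, C

(A) euclidean: any two R-successors of the same world are R-related.
(B) transitive: R is closed under composition.
(C) serial: every world has an R-successor.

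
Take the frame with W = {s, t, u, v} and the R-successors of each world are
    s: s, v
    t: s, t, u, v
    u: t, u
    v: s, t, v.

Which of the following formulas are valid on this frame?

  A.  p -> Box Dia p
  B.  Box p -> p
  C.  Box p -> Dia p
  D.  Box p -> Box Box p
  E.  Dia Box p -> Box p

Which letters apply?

R is reflexive: each world relates to itself.
R is not symmetric: t R s but not s R t.
R is not transitive: s R v and v R t but not s R t.
R is not euclidean: t R s and t R t but not s R t.
R is serial: every world has an R-successor.
(A) p -> Box Dia p (axiom B) characterises the symmetric frames. R is not symmetric — not valid.
(B) Box p -> p is axiom T; it is valid on a frame exactly when R is reflexive. R is reflexive, so valid.
(C) Box p -> Dia p is axiom D; it is valid on a frame exactly when R is serial. R is serial, so valid.
(D) Box p -> Box Box p is axiom 4, which corresponds to transitivity. R is not transitive — not valid.
(E) Dia Box p -> Box p is the dual of axiom 5, which corresponds to the euclidean property. R is not euclidean — not valid.

B, C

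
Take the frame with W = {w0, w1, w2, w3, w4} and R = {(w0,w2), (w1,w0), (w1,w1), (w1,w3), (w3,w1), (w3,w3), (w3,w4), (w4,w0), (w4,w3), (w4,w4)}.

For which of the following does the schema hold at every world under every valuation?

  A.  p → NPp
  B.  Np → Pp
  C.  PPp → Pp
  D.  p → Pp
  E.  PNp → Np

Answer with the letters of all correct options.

R is not reflexive: not w0 R w0.
R is not symmetric: w0 R w2 but not w2 R w0.
R is not transitive: w1 R w0 and w0 R w2 but not w1 R w2.
R is not euclidean: w1 R w0 and w1 R w1 but not w0 R w1.
R is not serial: w2 has no R-successor.
(A) axiom B: valid iff R is symmetric. R is not symmetric — not valid.
(B) Np → Pp is axiom D; it is valid on a frame exactly when R is serial. R is not serial, so not valid.
(C) PPp → Pp is the dual of axiom 4; it is valid on a frame exactly when R is transitive. R is not transitive, so not valid.
(D) p → Pp is the dual of axiom T; it is valid on a frame exactly when R is reflexive. R is not reflexive, so not valid.
(E) PNp → Np is the dual of axiom 5, which corresponds to the euclidean property. R is not euclidean — not valid.

none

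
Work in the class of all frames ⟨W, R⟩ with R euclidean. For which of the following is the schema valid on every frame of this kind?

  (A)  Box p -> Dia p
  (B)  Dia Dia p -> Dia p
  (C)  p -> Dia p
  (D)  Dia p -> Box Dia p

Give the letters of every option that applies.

(A) Box p -> Dia p is axiom D; it is valid on a frame exactly when R is serial. Such an R need not be serial, so not valid.
(B) Dia Dia p -> Dia p is the dual of axiom 4; it is valid on a frame exactly when R is transitive. Such an R need not be transitive, so not valid.
(C) p -> Dia p (the dual of axiom T) characterises the reflexive frames. Such an R need not be reflexive — not valid.
(D) Dia p -> Box Dia p is axiom 5, which corresponds to the euclidean property. Every such R is euclidean — valid.

D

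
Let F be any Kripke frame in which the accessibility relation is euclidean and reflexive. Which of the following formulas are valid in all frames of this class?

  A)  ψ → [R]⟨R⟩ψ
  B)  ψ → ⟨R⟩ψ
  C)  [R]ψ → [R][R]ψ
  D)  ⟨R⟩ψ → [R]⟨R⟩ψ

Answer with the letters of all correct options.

A reflexive euclidean relation is also symmetric (from wRw and wRv the euclidean condition gives vRw) and hence transitive; it is an equivalence relation.
(A) axiom B: valid iff R is symmetric. Every such R is symmetric — valid.
(B) the dual of axiom T: valid iff R is reflexive. Every such R is reflexive — valid.
(C) axiom 4: valid iff R is transitive. Every such R is transitive — valid.
(D) axiom 5: valid iff R is euclidean. Every such R is euclidean — valid.

A, B, C, D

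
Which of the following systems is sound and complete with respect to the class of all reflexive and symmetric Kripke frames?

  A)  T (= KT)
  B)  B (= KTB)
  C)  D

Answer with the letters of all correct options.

(A) T (= KT) is determined by the class of reflexive frames.
(B) B (= KTB) is determined by exactly this class.
(C) D is determined by the class of serial frames.

B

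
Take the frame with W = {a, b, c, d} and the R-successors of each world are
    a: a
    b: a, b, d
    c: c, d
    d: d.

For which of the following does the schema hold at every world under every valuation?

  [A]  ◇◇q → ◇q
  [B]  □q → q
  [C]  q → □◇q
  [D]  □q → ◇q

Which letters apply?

R is reflexive: each world relates to itself.
R is not symmetric: b R a but not a R b.
R is transitive: R is closed under composition.
R is serial: every world has an R-successor.
(A) the dual of axiom 4: valid iff R is transitive. R is transitive — valid.
(B) □q → q is axiom T, which corresponds to reflexivity. R is reflexive — valid.
(C) q → □◇q is axiom B; it is valid on a frame exactly when R is symmetric. R is not symmetric, so not valid.
(D) □q → ◇q (axiom D) characterises the serial frames. R is serial — valid.

A, B, D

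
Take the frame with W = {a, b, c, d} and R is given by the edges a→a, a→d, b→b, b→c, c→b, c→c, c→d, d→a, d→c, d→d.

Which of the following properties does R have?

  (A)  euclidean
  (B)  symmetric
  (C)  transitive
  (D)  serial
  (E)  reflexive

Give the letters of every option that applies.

B, D, E

(A) not euclidean: c R b and c R d but not b R d.
(B) symmetric: every R-edge is matched by its reverse.
(C) not transitive: a R d and d R c but not a R c.
(D) serial: every world has an R-successor.
(E) reflexive: each world relates to itself.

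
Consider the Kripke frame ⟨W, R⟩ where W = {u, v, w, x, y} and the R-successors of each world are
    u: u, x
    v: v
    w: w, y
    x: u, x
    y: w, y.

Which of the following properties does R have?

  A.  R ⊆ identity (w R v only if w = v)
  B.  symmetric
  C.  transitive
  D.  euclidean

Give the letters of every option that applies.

(A) not ⊆ identity: u R x with u ≠ x.
(B) symmetric: every R-edge is matched by its reverse.
(C) transitive: R is closed under composition.
(D) euclidean: any two R-successors of the same world are R-related.

B, C, D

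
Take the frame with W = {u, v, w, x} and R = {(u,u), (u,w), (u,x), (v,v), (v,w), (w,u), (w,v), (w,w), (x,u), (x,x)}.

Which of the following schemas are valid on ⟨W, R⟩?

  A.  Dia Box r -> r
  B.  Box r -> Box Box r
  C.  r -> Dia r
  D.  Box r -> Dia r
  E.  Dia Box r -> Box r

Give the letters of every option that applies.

R is reflexive: each world relates to itself.
R is symmetric: every R-edge is matched by its reverse.
R is not transitive: u R w and w R v but not u R v.
R is not euclidean: u R w and u R x but not w R x.
R is serial: every world has an R-successor.
(A) Dia Box r -> r is the dual of axiom B; it is valid on a frame exactly when R is symmetric. R is symmetric, so valid.
(B) Box r -> Box Box r is axiom 4, which corresponds to transitivity. R is not transitive — not valid.
(C) the dual of axiom T: valid iff R is reflexive. R is reflexive — valid.
(D) axiom D: valid iff R is serial. R is serial — valid.
(E) Dia Box r -> Box r (the dual of axiom 5) characterises the euclidean frames. R is not euclidean — not valid.

A, C, D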